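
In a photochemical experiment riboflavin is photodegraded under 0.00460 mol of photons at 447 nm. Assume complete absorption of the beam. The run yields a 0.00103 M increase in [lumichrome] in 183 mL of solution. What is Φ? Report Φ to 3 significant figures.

Φ = 0.0410

Product: (0.00103 M)(0.183 L) = 1.885×10⁻⁴ mol.
Φ = 1.885×10⁻⁴ mol / 0.00460 mol photons = 0.0410.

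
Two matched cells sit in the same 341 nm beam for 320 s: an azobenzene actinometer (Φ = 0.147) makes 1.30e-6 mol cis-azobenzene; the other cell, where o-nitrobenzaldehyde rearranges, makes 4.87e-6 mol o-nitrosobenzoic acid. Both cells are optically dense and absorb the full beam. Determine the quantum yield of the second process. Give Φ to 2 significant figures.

Photons absorbed by the actinometer: 1.30e-6 / 0.147 = 8.844e-6 mol.
Φ(unknown) = 4.87e-6 / 8.844e-6 = 0.55.

Φ = 0.55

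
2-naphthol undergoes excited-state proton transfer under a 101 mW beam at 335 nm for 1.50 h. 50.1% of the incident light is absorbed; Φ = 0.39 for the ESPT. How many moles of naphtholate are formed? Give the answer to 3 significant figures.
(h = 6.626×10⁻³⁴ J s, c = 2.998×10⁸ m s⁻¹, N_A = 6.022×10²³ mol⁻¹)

Photon energy at 335 nm: hc/λ = (6.626×10⁻³⁴)(2.998×10⁸)/(335×10⁻⁹) = 5.930×10⁻¹⁹ J.
Energy delivered: (101 mW)(5400 s) = 545.4 J.
Photons incident: 545.4 / 5.930×10⁻¹⁹ = 9.197×10²⁰, i.e. 9.197×10²⁰/6.022×10²³ = 0.001527 mol.
Photons absorbed: 0.501 × 0.001527 = 7.650×10⁻⁴ mol.
Product: Φ × n_abs = 0.39 × 7.650×10⁻⁴ = 2.984×10⁻⁴ mol.

2.98×10⁻⁴ mol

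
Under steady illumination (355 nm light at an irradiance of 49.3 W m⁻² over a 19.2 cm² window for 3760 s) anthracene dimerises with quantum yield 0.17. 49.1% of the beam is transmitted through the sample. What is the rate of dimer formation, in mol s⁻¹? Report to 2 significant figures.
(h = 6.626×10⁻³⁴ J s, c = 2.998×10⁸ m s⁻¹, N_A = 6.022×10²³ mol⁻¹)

Photon energy at 355 nm: hc/λ = (6.626×10⁻³⁴)(2.998×10⁸)/(355×10⁻⁹) = 5.596×10⁻¹⁹ J.
Energy delivered: (49.3 W m⁻²)(19.2×10⁻⁴ m²)(3760 s) = 355.9 J.
Photons incident: 355.9 / 5.596×10⁻¹⁹ = 6.360×10²⁰, i.e. 6.360×10²⁰/6.022×10²³ = 0.001056 mol.
Fraction absorbed: 1 − 49.1/100 = 0.5090.
Photons absorbed: 0.5090 × 0.001056 = 5.375×10⁻⁴ mol.
Product formed: 0.17 × 5.375×10⁻⁴ = 9.138×10⁻⁵ mol.
Rate: 9.138×10⁻⁵ / 3760 s = 2.4×10⁻⁸ mol s⁻¹.

2.4×10⁻⁸ mol s⁻¹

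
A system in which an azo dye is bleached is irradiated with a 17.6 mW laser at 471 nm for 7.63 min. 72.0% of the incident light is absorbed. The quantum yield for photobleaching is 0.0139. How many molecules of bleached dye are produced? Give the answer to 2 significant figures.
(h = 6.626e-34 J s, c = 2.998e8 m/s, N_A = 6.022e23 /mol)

Photon energy at 471 nm: hc/λ = (6.626e-34)(2.998e8)/(471e-9) = 4.218e-19 J.
Energy delivered: (17.6 mW)(457.8 s) = 8.057 J.
Photons incident: 8.057 / 4.218e-19 = 1.910e19, i.e. 1.910e19/6.022e23 = 3.172e-5 mol.
Photons absorbed: 0.720 × 3.172e-5 = 2.284e-5 mol.
Product: Φ × n_abs = 0.0139 × 2.284e-5 = 3.175e-7 mol.
As a count: 3.175e-7 × 6.022e23 = 1.9e17.

1.9e17 molecules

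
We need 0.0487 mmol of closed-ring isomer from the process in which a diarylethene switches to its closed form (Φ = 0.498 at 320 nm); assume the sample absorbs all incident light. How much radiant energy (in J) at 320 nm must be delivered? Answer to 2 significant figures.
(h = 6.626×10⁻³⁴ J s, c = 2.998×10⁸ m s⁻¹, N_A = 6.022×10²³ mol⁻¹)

37 J

Product: 0.0487 mmol = 4.87×10⁻⁵ mol.
Photons that must be absorbed: 4.87×10⁻⁵ / 0.498 = 9.779×10⁻⁵ mol.
Photon energy: hc/λ = 6.208×10⁻¹⁹ J; per mole, 3.738×10⁵ J mol⁻¹.
Energy required: 9.779×10⁻⁵ × 3.738×10⁵ = 37 J.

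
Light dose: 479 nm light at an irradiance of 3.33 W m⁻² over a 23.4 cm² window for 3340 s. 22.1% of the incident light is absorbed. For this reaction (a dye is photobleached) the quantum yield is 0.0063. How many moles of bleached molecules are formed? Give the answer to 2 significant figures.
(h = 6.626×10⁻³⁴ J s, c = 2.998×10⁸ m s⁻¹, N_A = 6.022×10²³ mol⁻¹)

Photon energy at 479 nm: hc/λ = (6.626×10⁻³⁴)(2.998×10⁸)/(479×10⁻⁹) = 4.147×10⁻¹⁹ J.
Energy delivered: (3.33 W m⁻²)(23.4×10⁻⁴ m²)(3340 s) = 26.03 J.
Photons incident: 26.03 / 4.147×10⁻¹⁹ = 6.277×10¹⁹, i.e. 6.277×10¹⁹/6.022×10²³ = 1.042×10⁻⁴ mol.
Photons absorbed: 0.221 × 1.042×10⁻⁴ = 2.303×10⁻⁵ mol.
Product: Φ × n_abs = 0.0063 × 2.303×10⁻⁵ = 1.451×10⁻⁷ mol.

1.5×10⁻⁷ mol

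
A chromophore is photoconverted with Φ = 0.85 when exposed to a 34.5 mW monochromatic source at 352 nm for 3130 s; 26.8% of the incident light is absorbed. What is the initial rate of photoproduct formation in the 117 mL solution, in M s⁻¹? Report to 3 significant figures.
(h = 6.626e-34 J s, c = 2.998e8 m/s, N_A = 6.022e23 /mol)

1.98e-7 M s⁻¹

Photon energy at 352 nm: hc/λ = (6.626e-34)(2.998e8)/(352e-9) = 5.643e-19 J.
Energy delivered: (34.5 mW)(3130 s) = 108.0 J.
Photons incident: 108.0 / 5.643e-19 = 1.914e20, i.e. 1.914e20/6.022e23 = 3.178e-4 mol.
Photons absorbed: 0.268 × 3.178e-4 = 8.517e-5 mol.
Product formed: 0.85 × 8.517e-5 = 7.239e-5 mol.
Rate: 7.239e-5 mol / (3130 s × 0.117 L) = 1.98e-7 M s⁻¹.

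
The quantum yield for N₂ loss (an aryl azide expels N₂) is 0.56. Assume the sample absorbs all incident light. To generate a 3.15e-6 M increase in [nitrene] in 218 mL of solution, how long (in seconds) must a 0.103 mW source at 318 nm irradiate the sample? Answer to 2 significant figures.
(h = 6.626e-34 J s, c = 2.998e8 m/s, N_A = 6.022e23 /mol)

Product: (3.15e-6 M)(0.218 L) = 6.867e-7 mol.
Photons that must be absorbed: 6.867e-7 / 0.56 = 1.226e-6 mol.
Photon energy: hc/λ = 6.247e-19 J; per mole, 3.762e5 J mol⁻¹.
Energy required: 1.226e-6 × 3.762e5 = 0.4612 J.
Time: 0.4612 J / 0.000103 W = 4500 s.

t ≈ 4500 s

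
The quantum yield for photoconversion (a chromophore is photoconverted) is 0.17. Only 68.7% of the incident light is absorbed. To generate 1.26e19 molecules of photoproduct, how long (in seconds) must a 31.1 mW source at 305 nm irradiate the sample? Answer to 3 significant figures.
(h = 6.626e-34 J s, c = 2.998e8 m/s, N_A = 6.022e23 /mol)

t ≈ 2260 s

Product: 1.26e19 / 6.022e23 = 2.092e-5 mol.
Photons that must be absorbed: 2.092e-5 / 0.17 = 1.231e-4 mol.
Incident photons needed: 1.231e-4 / 0.687 = 1.792e-4 mol.
Photon energy: hc/λ = 6.513e-19 J; per mole, 3.922e5 J mol⁻¹.
Energy required: 1.792e-4 × 3.922e5 = 70.28 J.
Time: 70.28 J / 0.0311 W = 2260 s.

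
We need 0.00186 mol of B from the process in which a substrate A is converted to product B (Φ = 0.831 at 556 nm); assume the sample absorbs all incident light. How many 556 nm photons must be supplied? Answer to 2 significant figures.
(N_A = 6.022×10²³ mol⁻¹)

Photons that must be absorbed: 0.00186 / 0.831 = 0.002238 mol.
Photon count: 0.002238 × 6.022×10²³ = 1.3×10²¹.

1.3×10²¹ photons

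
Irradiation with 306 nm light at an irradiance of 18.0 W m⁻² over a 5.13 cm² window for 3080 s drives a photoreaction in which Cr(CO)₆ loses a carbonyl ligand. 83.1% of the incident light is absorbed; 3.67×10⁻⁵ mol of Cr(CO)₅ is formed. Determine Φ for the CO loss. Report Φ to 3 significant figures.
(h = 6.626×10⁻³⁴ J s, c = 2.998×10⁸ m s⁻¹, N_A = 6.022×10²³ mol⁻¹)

Photon energy at 306 nm: hc/λ = (6.626×10⁻³⁴)(2.998×10⁸)/(306×10⁻⁹) = 6.492×10⁻¹⁹ J.
Energy delivered: (18.0 W m⁻²)(5.13×10⁻⁴ m²)(3080 s) = 28.44 J.
Photons incident: 28.44 / 6.492×10⁻¹⁹ = 4.381×10¹⁹, i.e. 4.381×10¹⁹/6.022×10²³ = 7.275×10⁻⁵ mol.
Photons absorbed: 0.831 × 7.275×10⁻⁵ = 6.046×10⁻⁵ mol.
Φ = 3.67×10⁻⁵ mol / 6.046×10⁻⁵ mol photons = 0.607.

Φ = 0.607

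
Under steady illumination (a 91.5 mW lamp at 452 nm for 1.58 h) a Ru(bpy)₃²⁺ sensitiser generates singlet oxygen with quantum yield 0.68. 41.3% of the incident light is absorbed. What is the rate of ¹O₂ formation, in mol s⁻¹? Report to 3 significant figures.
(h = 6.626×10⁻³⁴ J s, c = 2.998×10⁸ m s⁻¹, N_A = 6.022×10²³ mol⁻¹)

9.71×10⁻⁸ mol s⁻¹

Photon energy at 452 nm: hc/λ = (6.626×10⁻³⁴)(2.998×10⁸)/(452×10⁻⁹) = 4.395×10⁻¹⁹ J.
Energy delivered: (91.5 mW)(5688 s) = 520.5 J.
Photons incident: 520.5 / 4.395×10⁻¹⁹ = 1.184×10²¹, i.e. 1.184×10²¹/6.022×10²³ = 0.001966 mol.
Photons absorbed: 0.413 × 0.001966 = 8.120×10⁻⁴ mol.
Product formed: 0.68 × 8.120×10⁻⁴ = 5.522×10⁻⁴ mol.
Rate: 5.522×10⁻⁴ / 5688 s = 9.71×10⁻⁸ mol s⁻¹.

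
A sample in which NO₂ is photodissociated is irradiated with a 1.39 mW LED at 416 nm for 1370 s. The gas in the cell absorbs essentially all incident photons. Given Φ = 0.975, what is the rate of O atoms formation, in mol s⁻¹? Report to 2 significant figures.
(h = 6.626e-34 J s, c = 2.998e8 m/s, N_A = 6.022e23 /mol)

Photon energy at 416 nm: hc/λ = (6.626e-34)(2.998e8)/(416e-9) = 4.775e-19 J.
Energy delivered: (1.39 mW)(1370 s) = 1.904 J.
Photons incident: 1.904 / 4.775e-19 = 3.987e18, i.e. 3.987e18/6.022e23 = 6.621e-6 mol.
Product formed: 0.975 × 6.621e-6 = 6.455e-6 mol.
Rate: 6.455e-6 / 1370 s = 4.7e-9 mol s⁻¹.

4.7e-9 mol s⁻¹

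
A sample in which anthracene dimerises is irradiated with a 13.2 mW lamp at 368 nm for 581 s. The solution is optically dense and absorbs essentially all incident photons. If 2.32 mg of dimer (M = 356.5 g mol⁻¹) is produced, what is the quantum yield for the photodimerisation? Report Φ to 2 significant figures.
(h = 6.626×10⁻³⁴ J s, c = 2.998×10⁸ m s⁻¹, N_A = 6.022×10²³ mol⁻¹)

Product: 2.32 mg / 356.5 g mol⁻¹ = 6.508×10⁻⁶ mol.
Photon energy at 368 nm: hc/λ = (6.626×10⁻³⁴)(2.998×10⁸)/(368×10⁻⁹) = 5.398×10⁻¹⁹ J.
Energy delivered: (13.2 mW)(581 s) = 7.669 J.
Photons incident: 7.669 / 5.398×10⁻¹⁹ = 1.421×10¹⁹, i.e. 1.421×10¹⁹/6.022×10²³ = 2.360×10⁻⁵ mol.
Φ = 6.508×10⁻⁶ mol / 2.360×10⁻⁵ mol photons = 0.28.

Φ = 0.28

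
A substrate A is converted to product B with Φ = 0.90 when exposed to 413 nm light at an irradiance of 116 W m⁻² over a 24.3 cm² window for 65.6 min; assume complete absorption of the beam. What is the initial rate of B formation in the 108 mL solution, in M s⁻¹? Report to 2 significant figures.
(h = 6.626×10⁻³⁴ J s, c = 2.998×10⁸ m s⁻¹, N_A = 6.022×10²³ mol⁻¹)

Photon energy at 413 nm: hc/λ = (6.626×10⁻³⁴)(2.998×10⁸)/(413×10⁻⁹) = 4.810×10⁻¹⁹ J.
Energy delivered: (116 W m⁻²)(24.3×10⁻⁴ m²)(3936 s) = 1109 J.
Photons incident: 1109 / 4.810×10⁻¹⁹ = 2.306×10²¹, i.e. 2.306×10²¹/6.022×10²³ = 0.003829 mol.
Product formed: 0.90 × 0.003829 = 0.003446 mol.
Rate: 0.003446 mol / (3936 s × 0.108 L) = 8.1×10⁻⁶ M s⁻¹.

8.1×10⁻⁶ M s⁻¹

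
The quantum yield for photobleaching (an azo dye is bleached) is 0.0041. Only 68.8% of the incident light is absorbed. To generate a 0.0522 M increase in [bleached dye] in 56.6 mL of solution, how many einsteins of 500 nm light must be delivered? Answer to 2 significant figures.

1.0 einstein

Product: (0.0522 M)(0.0566 L) = 0.002955 mol.
Photons that must be absorbed: 0.002955 / 0.0041 = 0.7207 mol.
Incident photons needed: 0.7207 / 0.688 = 1.048 mol.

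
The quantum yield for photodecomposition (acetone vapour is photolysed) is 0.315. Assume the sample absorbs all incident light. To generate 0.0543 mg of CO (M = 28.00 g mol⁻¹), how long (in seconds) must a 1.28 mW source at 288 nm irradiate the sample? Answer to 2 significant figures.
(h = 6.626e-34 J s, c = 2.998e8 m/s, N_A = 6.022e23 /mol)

t ≈ 2000 s

Product: 0.0543 mg / 28.00 g mol⁻¹ = 1.939e-6 mol.
Photons that must be absorbed: 1.939e-6 / 0.315 = 6.156e-6 mol.
Photon energy: hc/λ = 6.897e-19 J; per mole, 4.153e5 J mol⁻¹.
Energy required: 6.156e-6 × 4.153e5 = 2.557 J.
Time: 2.557 J / 0.00128 W = 2000 s.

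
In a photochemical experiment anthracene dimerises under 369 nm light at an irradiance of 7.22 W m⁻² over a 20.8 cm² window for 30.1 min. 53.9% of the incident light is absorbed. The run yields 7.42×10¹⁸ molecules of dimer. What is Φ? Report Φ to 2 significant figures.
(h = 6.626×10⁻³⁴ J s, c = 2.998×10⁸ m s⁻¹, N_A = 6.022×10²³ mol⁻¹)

Product: 7.42×10¹⁸ / 6.022×10²³ = 1.232×10⁻⁵ mol.
Photon energy at 369 nm: hc/λ = (6.626×10⁻³⁴)(2.998×10⁸)/(369×10⁻⁹) = 5.383×10⁻¹⁹ J.
Energy delivered: (7.22 W m⁻²)(20.8×10⁻⁴ m²)(1806 s) = 27.12 J.
Photons incident: 27.12 / 5.383×10⁻¹⁹ = 5.038×10¹⁹, i.e. 5.038×10¹⁹/6.022×10²³ = 8.366×10⁻⁵ mol.
Photons absorbed: 0.539 × 8.366×10⁻⁵ = 4.509×10⁻⁵ mol.
Φ = 1.232×10⁻⁵ mol / 4.509×10⁻⁵ mol photons = 0.27.

Φ = 0.27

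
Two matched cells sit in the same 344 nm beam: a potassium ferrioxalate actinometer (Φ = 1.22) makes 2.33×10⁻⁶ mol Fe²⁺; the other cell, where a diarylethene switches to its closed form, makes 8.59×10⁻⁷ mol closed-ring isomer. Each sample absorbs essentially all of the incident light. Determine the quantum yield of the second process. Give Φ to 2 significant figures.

Photons absorbed by the actinometer: 2.33×10⁻⁶ / 1.22 = 1.910×10⁻⁶ mol.
Φ(unknown) = 8.59×10⁻⁷ / 1.910×10⁻⁶ = 0.45.

Φ = 0.45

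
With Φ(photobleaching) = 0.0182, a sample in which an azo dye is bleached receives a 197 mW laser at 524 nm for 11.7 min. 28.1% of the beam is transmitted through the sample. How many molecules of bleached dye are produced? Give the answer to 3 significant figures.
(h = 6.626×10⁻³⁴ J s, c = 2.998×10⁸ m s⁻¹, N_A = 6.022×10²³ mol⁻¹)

4.77×10¹⁸ molecules

Photon energy at 524 nm: hc/λ = (6.626×10⁻³⁴)(2.998×10⁸)/(524×10⁻⁹) = 3.791×10⁻¹⁹ J.
Energy delivered: (197 mW)(702 s) = 138.3 J.
Photons incident: 138.3 / 3.791×10⁻¹⁹ = 3.648×10²⁰, i.e. 3.648×10²⁰/6.022×10²³ = 6.058×10⁻⁴ mol.
Fraction absorbed: 1 − 28.1/100 = 0.7190.
Photons absorbed: 0.7190 × 6.058×10⁻⁴ = 4.356×10⁻⁴ mol.
Product: Φ × n_abs = 0.0182 × 4.356×10⁻⁴ = 7.928×10⁻⁶ mol.
As a count: 7.928×10⁻⁶ × 6.022×10²³ = 4.77×10¹⁸.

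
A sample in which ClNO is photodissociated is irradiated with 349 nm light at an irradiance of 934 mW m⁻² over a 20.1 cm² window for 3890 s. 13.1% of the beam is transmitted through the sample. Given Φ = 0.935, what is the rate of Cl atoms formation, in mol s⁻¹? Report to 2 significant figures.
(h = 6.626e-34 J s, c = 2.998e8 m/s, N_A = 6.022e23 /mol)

4.5e-9 mol s⁻¹

Photon energy at 349 nm: hc/λ = (6.626e-34)(2.998e8)/(349e-9) = 5.692e-19 J.
Energy delivered: (934 mW m⁻²)(20.1e-4 m²)(3890 s) = 7.303 J.
Photons incident: 7.303 / 5.692e-19 = 1.283e19, i.e. 1.283e19/6.022e23 = 2.131e-5 mol.
Fraction absorbed: 1 − 13.1/100 = 0.8690.
Photons absorbed: 0.8690 × 2.131e-5 = 1.852e-5 mol.
Product formed: 0.935 × 1.852e-5 = 1.732e-5 mol.
Rate: 1.732e-5 / 3890 s = 4.5e-9 mol s⁻¹.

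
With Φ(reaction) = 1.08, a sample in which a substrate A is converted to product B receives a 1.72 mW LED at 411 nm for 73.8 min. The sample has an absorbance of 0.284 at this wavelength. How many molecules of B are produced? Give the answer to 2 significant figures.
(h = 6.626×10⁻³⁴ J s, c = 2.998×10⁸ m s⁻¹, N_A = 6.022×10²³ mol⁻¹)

Photon energy at 411 nm: hc/λ = (6.626×10⁻³⁴)(2.998×10⁸)/(411×10⁻⁹) = 4.833×10⁻¹⁹ J.
Energy delivered: (1.72 mW)(4428 s) = 7.616 J.
Photons incident: 7.616 / 4.833×10⁻¹⁹ = 1.576×10¹⁹, i.e. 1.576×10¹⁹/6.022×10²³ = 2.617×10⁻⁵ mol.
Fraction absorbed: 1 − 10^(−0.284) = 0.4800.
Photons absorbed: 0.4800 × 2.617×10⁻⁵ = 1.256×10⁻⁵ mol.
Product: Φ × n_abs = 1.08 × 1.256×10⁻⁵ = 1.356×10⁻⁵ mol.
As a count: 1.356×10⁻⁵ × 6.022×10²³ = 8.2×10¹⁸.

8.2×10¹⁸ molecules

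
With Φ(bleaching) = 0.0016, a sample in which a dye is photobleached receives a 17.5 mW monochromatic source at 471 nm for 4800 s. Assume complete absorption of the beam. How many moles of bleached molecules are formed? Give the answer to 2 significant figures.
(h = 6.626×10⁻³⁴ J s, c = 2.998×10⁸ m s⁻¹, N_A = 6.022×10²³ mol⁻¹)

Photon energy at 471 nm: hc/λ = (6.626×10⁻³⁴)(2.998×10⁸)/(471×10⁻⁹) = 4.218×10⁻¹⁹ J.
Energy delivered: (17.5 mW)(4800 s) = 84.00 J.
Photons incident: 84.00 / 4.218×10⁻¹⁹ = 1.991×10²⁰, i.e. 1.991×10²⁰/6.022×10²³ = 3.306×10⁻⁴ mol.
Product: Φ × n_abs = 0.0016 × 3.306×10⁻⁴ = 5.290×10⁻⁷ mol.

5.3×10⁻⁷ mol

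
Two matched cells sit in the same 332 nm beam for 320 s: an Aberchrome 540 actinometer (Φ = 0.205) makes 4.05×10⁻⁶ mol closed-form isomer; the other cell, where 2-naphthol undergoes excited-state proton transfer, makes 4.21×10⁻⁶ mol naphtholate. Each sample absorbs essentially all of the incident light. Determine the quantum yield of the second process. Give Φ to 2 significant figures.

Photons absorbed by the actinometer: 4.05×10⁻⁶ / 0.205 = 1.976×10⁻⁵ mol.
Φ(unknown) = 4.21×10⁻⁶ / 1.976×10⁻⁵ = 0.21.

Φ = 0.21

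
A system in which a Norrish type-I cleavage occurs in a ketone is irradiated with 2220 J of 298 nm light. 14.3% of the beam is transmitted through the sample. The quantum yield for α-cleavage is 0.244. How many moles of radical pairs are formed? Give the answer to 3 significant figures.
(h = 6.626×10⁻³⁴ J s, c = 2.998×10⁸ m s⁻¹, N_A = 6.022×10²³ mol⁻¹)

0.00116 mol

Photon energy at 298 nm: hc/λ = (6.626×10⁻³⁴)(2.998×10⁸)/(298×10⁻⁹) = 6.666×10⁻¹⁹ J.
Photons incident: 2220 / 6.666×10⁻¹⁹ = 3.330×10²¹, i.e. 3.330×10²¹/6.022×10²³ = 0.005530 mol.
Fraction absorbed: 1 − 14.3/100 = 0.8570.
Photons absorbed: 0.8570 × 0.005530 = 0.004739 mol.
Product: Φ × n_abs = 0.244 × 0.004739 = 0.001156 mol.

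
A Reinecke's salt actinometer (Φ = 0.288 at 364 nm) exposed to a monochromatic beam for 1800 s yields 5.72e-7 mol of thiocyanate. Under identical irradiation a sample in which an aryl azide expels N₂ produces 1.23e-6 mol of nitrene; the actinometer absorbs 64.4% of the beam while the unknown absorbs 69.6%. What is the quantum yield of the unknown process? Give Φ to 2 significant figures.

Photons absorbed by the actinometer: 5.72e-7 / 0.288 = 1.986e-6 mol.
Incident flux: 1.986e-6 / 0.644 = 3.084e-6 einstein.
Absorbed by unknown: 0.696 × 3.084e-6 = 2.146e-6 mol.
Φ(unknown) = 1.23e-6 / 2.146e-6 = 0.57.

Φ = 0.57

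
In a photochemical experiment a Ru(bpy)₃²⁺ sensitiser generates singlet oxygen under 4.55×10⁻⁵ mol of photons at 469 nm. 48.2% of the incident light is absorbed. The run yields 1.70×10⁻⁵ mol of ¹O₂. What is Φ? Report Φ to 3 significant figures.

Photons absorbed: 0.482 × 4.55×10⁻⁵ = 2.193×10⁻⁵ mol.
Φ = 1.70×10⁻⁵ mol / 2.193×10⁻⁵ mol photons = 0.775.

Φ = 0.775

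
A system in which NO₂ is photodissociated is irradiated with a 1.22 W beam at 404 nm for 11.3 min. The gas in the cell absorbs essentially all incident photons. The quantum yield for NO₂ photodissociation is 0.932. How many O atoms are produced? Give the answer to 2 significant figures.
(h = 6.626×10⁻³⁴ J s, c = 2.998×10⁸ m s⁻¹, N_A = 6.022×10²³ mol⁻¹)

1.6×10²¹ atoms

Photon energy at 404 nm: hc/λ = (6.626×10⁻³⁴)(2.998×10⁸)/(404×10⁻⁹) = 4.917×10⁻¹⁹ J.
Energy delivered: (1.22 W)(678 s) = 827.2 J.
Photons incident: 827.2 / 4.917×10⁻¹⁹ = 1.682×10²¹, i.e. 1.682×10²¹/6.022×10²³ = 0.002793 mol.
Product: Φ × n_abs = 0.932 × 0.002793 = 0.002603 mol.
As a count: 0.002603 × 6.022×10²³ = 1.6×10²¹.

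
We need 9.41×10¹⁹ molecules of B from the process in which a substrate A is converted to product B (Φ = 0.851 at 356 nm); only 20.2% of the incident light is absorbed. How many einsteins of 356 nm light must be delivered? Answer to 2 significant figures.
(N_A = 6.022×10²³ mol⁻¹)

9.1×10⁻⁴ einstein

Product: 9.41×10¹⁹ / 6.022×10²³ = 1.563×10⁻⁴ mol.
Photons that must be absorbed: 1.563×10⁻⁴ / 0.851 = 1.837×10⁻⁴ mol.
Incident photons needed: 1.837×10⁻⁴ / 0.202 = 9.094×10⁻⁴ mol.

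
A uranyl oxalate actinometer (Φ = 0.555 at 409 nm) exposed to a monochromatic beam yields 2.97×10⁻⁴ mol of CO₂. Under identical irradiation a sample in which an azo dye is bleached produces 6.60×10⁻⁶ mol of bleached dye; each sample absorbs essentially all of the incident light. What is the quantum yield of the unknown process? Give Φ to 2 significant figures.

Photons absorbed by the actinometer: 2.97×10⁻⁴ / 0.555 = 5.351×10⁻⁴ mol.
Φ(unknown) = 6.60×10⁻⁶ / 5.351×10⁻⁴ = 0.012.

Φ = 0.012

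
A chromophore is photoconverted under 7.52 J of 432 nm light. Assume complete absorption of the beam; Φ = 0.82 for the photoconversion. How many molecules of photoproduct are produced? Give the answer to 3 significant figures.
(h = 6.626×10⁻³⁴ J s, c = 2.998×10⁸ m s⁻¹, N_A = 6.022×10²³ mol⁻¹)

1.34×10¹⁹ molecules

Photon energy at 432 nm: hc/λ = (6.626×10⁻³⁴)(2.998×10⁸)/(432×10⁻⁹) = 4.598×10⁻¹⁹ J.
Photons incident: 7.52 / 4.598×10⁻¹⁹ = 1.635×10¹⁹, i.e. 1.635×10¹⁹/6.022×10²³ = 2.715×10⁻⁵ mol.
Product: Φ × n_abs = 0.82 × 2.715×10⁻⁵ = 2.226×10⁻⁵ mol.
As a count: 2.226×10⁻⁵ × 6.022×10²³ = 1.34×10¹⁹.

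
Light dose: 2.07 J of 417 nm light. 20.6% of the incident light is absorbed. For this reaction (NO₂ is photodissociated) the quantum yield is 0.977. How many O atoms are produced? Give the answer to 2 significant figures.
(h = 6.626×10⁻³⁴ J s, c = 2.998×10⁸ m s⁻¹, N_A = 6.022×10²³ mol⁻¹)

Photon energy at 417 nm: hc/λ = (6.626×10⁻³⁴)(2.998×10⁸)/(417×10⁻⁹) = 4.764×10⁻¹⁹ J.
Photons incident: 2.07 / 4.764×10⁻¹⁹ = 4.345×10¹⁸, i.e. 4.345×10¹⁸/6.022×10²³ = 7.215×10⁻⁶ mol.
Photons absorbed: 0.206 × 7.215×10⁻⁶ = 1.486×10⁻⁶ mol.
Product: Φ × n_abs = 0.977 × 1.486×10⁻⁶ = 1.452×10⁻⁶ mol.
As a count: 1.452×10⁻⁶ × 6.022×10²³ = 8.7×10¹⁷.

8.7×10¹⁷ atoms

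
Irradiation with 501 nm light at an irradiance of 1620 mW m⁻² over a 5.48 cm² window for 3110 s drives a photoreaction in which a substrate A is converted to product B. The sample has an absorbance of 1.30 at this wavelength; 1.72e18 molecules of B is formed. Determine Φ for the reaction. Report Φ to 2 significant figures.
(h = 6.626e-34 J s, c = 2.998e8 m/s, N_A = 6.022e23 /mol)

Product: 1.72e18 / 6.022e23 = 2.856e-6 mol.
Photon energy at 501 nm: hc/λ = (6.626e-34)(2.998e8)/(501e-9) = 3.965e-19 J.
Energy delivered: (1620 mW m⁻²)(5.48e-4 m²)(3110 s) = 2.761 J.
Photons incident: 2.761 / 3.965e-19 = 6.963e18, i.e. 6.963e18/6.022e23 = 1.156e-5 mol.
Fraction absorbed: 1 − 10^(−1.30) = 0.9499.
Photons absorbed: 0.9499 × 1.156e-5 = 1.098e-5 mol.
Φ = 2.856e-6 mol / 1.098e-5 mol photons = 0.26.

Φ = 0.26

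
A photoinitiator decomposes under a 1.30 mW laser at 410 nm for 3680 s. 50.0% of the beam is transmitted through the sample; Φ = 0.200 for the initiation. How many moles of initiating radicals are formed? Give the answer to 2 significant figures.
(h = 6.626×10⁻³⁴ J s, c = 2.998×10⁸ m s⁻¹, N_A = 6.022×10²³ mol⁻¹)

1.6×10⁻⁶ mol

Photon energy at 410 nm: hc/λ = (6.626×10⁻³⁴)(2.998×10⁸)/(410×10⁻⁹) = 4.845×10⁻¹⁹ J.
Energy delivered: (1.30 mW)(3680 s) = 4.784 J.
Photons incident: 4.784 / 4.845×10⁻¹⁹ = 9.874×10¹⁸, i.e. 9.874×10¹⁸/6.022×10²³ = 1.640×10⁻⁵ mol.
Fraction absorbed: 1 − 50.0/100 = 0.5000.
Photons absorbed: 0.5000 × 1.640×10⁻⁵ = 8.200×10⁻⁶ mol.
Product: Φ × n_abs = 0.200 × 8.200×10⁻⁶ = 1.640×10⁻⁶ mol.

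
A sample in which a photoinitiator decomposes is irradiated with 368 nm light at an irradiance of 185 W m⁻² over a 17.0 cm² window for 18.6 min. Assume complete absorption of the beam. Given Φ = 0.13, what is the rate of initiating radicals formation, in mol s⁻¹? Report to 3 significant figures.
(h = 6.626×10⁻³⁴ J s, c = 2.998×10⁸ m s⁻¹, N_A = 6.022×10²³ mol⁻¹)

1.26×10⁻⁷ mol s⁻¹

Photon energy at 368 nm: hc/λ = (6.626×10⁻³⁴)(2.998×10⁸)/(368×10⁻⁹) = 5.398×10⁻¹⁹ J.
Energy delivered: (185 W m⁻²)(17.0×10⁻⁴ m²)(1116 s) = 351.0 J.
Photons incident: 351.0 / 5.398×10⁻¹⁹ = 6.502×10²⁰, i.e. 6.502×10²⁰/6.022×10²³ = 0.001080 mol.
Product formed: 0.13 × 0.001080 = 1.404×10⁻⁴ mol.
Rate: 1.404×10⁻⁴ / 1116 s = 1.26×10⁻⁷ mol s⁻¹.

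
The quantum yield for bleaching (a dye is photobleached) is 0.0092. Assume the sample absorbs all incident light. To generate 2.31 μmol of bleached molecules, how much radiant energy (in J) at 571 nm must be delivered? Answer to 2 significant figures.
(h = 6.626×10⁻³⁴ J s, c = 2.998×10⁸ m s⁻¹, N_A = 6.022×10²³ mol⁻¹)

53 J

Product: 2.31 μmol = 2.31×10⁻⁶ mol.
Photons that must be absorbed: 2.31×10⁻⁶ / 0.0092 = 2.511×10⁻⁴ mol.
Photon energy: hc/λ = 3.479×10⁻¹⁹ J; per mole, 2.095×10⁵ J mol⁻¹.
Energy required: 2.511×10⁻⁴ × 2.095×10⁵ = 53 J.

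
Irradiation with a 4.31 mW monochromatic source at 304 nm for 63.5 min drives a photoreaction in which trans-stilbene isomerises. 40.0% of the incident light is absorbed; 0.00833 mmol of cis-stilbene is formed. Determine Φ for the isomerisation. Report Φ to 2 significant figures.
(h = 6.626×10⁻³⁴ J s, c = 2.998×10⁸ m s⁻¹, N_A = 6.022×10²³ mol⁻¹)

Product: 0.00833 mmol = 8.33×10⁻⁶ mol.
Photon energy at 304 nm: hc/λ = (6.626×10⁻³⁴)(2.998×10⁸)/(304×10⁻⁹) = 6.534×10⁻¹⁹ J.
Energy delivered: (4.31 mW)(3810 s) = 16.42 J.
Photons incident: 16.42 / 6.534×10⁻¹⁹ = 2.513×10¹⁹, i.e. 2.513×10¹⁹/6.022×10²³ = 4.173×10⁻⁵ mol.
Photons absorbed: 0.400 × 4.173×10⁻⁵ = 1.669×10⁻⁵ mol.
Φ = 8.33×10⁻⁶ mol / 1.669×10⁻⁵ mol photons = 0.50.

Φ = 0.50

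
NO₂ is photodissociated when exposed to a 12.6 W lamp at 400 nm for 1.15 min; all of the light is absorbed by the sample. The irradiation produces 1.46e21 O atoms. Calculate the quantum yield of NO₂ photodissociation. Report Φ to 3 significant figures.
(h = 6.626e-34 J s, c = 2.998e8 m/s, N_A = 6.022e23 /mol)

Product: 1.46e21 / 6.022e23 = 0.002424 mol.
Photon energy at 400 nm: hc/λ = (6.626e-34)(2.998e8)/(400e-9) = 4.966e-19 J.
Energy delivered: (12.6 W)(69 s) = 869.4 J.
Photons incident: 869.4 / 4.966e-19 = 1.751e21, i.e. 1.751e21/6.022e23 = 0.002908 mol.
Φ = 0.002424 mol / 0.002908 mol photons = 0.834.

Φ = 0.834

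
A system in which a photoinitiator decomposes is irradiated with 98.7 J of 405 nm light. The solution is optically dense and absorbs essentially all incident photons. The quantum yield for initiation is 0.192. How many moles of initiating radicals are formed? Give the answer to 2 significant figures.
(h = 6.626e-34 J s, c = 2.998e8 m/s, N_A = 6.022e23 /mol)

Photon energy at 405 nm: hc/λ = (6.626e-34)(2.998e8)/(405e-9) = 4.905e-19 J.
Photons incident: 98.7 / 4.905e-19 = 2.012e20, i.e. 2.012e20/6.022e23 = 3.341e-4 mol.
Product: Φ × n_abs = 0.192 × 3.341e-4 = 6.415e-5 mol.

6.4e-5 mol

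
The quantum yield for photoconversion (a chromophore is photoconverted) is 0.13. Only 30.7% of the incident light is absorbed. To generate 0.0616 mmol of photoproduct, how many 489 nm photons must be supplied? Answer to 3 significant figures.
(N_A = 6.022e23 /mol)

9.29e20 photons

Product: 0.0616 mmol = 6.16e-5 mol.
Photons that must be absorbed: 6.16e-5 / 0.13 = 4.738e-4 mol.
Incident photons needed: 4.738e-4 / 0.307 = 0.001543 mol.
Photon count: 0.001543 × 6.022e23 = 9.29e20.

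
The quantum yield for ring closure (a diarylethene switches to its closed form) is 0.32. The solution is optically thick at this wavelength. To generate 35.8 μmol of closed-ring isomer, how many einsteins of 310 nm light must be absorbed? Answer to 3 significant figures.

Product: 35.8 μmol = 3.58×10⁻⁵ mol.
Photons that must be absorbed: 3.58×10⁻⁵ / 0.32 = 1.119×10⁻⁴ mol.

1.12×10⁻⁴ einstein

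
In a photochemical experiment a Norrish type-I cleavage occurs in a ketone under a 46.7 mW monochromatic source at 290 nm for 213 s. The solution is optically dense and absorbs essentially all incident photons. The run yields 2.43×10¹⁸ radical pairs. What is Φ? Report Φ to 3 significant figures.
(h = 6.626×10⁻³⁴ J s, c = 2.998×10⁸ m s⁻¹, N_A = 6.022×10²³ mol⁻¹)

Φ = 0.167

Product: 2.43×10¹⁸ / 6.022×10²³ = 4.035×10⁻⁶ mol.
Photon energy at 290 nm: hc/λ = (6.626×10⁻³⁴)(2.998×10⁸)/(290×10⁻⁹) = 6.850×10⁻¹⁹ J.
Energy delivered: (46.7 mW)(213 s) = 9.947 J.
Photons incident: 9.947 / 6.850×10⁻¹⁹ = 1.452×10¹⁹, i.e. 1.452×10¹⁹/6.022×10²³ = 2.411×10⁻⁵ mol.
Φ = 4.035×10⁻⁶ mol / 2.411×10⁻⁵ mol photons = 0.167.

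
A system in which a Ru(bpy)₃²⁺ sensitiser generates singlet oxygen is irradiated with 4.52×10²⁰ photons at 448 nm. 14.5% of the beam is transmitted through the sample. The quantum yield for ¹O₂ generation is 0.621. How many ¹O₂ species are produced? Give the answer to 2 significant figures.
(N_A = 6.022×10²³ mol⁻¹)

2.4×10²⁰ species

Moles of photons: 4.52×10²⁰ / 6.022×10²³ = 7.506×10⁻⁴ mol.
Fraction absorbed: 1 − 14.5/100 = 0.8550.
Photons absorbed: 0.8550 × 7.506×10⁻⁴ = 6.418×10⁻⁴ mol.
Product: Φ × n_abs = 0.621 × 6.418×10⁻⁴ = 3.986×10⁻⁴ mol.
As a count: 3.986×10⁻⁴ × 6.022×10²³ = 2.4×10²⁰.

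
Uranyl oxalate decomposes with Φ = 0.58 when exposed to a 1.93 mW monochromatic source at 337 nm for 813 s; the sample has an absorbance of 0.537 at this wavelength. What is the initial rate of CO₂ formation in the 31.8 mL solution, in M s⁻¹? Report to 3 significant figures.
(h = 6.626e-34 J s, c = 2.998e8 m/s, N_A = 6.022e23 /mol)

7.04e-8 M s⁻¹

Photon energy at 337 nm: hc/λ = (6.626e-34)(2.998e8)/(337e-9) = 5.895e-19 J.
Energy delivered: (1.93 mW)(813 s) = 1.569 J.
Photons incident: 1.569 / 5.895e-19 = 2.662e18, i.e. 2.662e18/6.022e23 = 4.420e-6 mol.
Fraction absorbed: 1 − 10^(−0.537) = 0.7096.
Photons absorbed: 0.7096 × 4.420e-6 = 3.136e-6 mol.
Product formed: 0.58 × 3.136e-6 = 1.819e-6 mol.
Rate: 1.819e-6 mol / (813 s × 0.0318 L) = 7.04e-8 M s⁻¹.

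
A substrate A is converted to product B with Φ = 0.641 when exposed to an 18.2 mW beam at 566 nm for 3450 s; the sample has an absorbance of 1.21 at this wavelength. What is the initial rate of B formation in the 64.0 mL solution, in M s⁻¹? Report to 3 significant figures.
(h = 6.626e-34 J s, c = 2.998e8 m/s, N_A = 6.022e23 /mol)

8.09e-7 M s⁻¹

Photon energy at 566 nm: hc/λ = (6.626e-34)(2.998e8)/(566e-9) = 3.510e-19 J.
Energy delivered: (18.2 mW)(3450 s) = 62.79 J.
Photons incident: 62.79 / 3.510e-19 = 1.789e20, i.e. 1.789e20/6.022e23 = 2.971e-4 mol.
Fraction absorbed: 1 − 10^(−1.21) = 0.9383.
Photons absorbed: 0.9383 × 2.971e-4 = 2.788e-4 mol.
Product formed: 0.641 × 2.788e-4 = 1.787e-4 mol.
Rate: 1.787e-4 mol / (3450 s × 0.064 L) = 8.09e-7 M s⁻¹.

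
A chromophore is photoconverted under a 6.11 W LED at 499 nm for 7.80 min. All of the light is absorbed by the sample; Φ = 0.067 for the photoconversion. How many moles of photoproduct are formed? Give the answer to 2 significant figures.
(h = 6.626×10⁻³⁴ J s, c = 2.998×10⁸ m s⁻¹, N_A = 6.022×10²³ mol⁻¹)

8.0×10⁻⁴ mol

Photon energy at 499 nm: hc/λ = (6.626×10⁻³⁴)(2.998×10⁸)/(499×10⁻⁹) = 3.981×10⁻¹⁹ J.
Energy delivered: (6.11 W)(468 s) = 2859 J.
Photons incident: 2859 / 3.981×10⁻¹⁹ = 7.182×10²¹, i.e. 7.182×10²¹/6.022×10²³ = 0.01193 mol.
Product: Φ × n_abs = 0.067 × 0.01193 = 7.993×10⁻⁴ mol.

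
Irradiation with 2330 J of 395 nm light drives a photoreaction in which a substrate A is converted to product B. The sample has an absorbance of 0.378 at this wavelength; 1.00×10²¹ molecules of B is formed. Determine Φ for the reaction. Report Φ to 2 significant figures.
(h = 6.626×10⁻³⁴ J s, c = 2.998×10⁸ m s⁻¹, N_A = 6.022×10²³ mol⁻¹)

Φ = 0.37

Product: 1.00×10²¹ / 6.022×10²³ = 0.001661 mol.
Photon energy at 395 nm: hc/λ = (6.626×10⁻³⁴)(2.998×10⁸)/(395×10⁻⁹) = 5.029×10⁻¹⁹ J.
Photons incident: 2330 / 5.029×10⁻¹⁹ = 4.633×10²¹, i.e. 4.633×10²¹/6.022×10²³ = 0.007693 mol.
Fraction absorbed: 1 − 10^(−0.378) = 0.5812.
Photons absorbed: 0.5812 × 0.007693 = 0.004471 mol.
Φ = 0.001661 mol / 0.004471 mol photons = 0.37.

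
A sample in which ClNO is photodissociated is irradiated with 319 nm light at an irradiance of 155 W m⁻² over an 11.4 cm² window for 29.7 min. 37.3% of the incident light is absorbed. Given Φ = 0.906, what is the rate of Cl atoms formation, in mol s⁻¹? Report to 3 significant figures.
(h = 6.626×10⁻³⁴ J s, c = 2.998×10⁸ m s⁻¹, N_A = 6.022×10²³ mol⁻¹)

1.59×10⁻⁷ mol s⁻¹

Photon energy at 319 nm: hc/λ = (6.626×10⁻³⁴)(2.998×10⁸)/(319×10⁻⁹) = 6.227×10⁻¹⁹ J.
Energy delivered: (155 W m⁻²)(11.4×10⁻⁴ m²)(1782 s) = 314.9 J.
Photons incident: 314.9 / 6.227×10⁻¹⁹ = 5.057×10²⁰, i.e. 5.057×10²⁰/6.022×10²³ = 8.398×10⁻⁴ mol.
Photons absorbed: 0.373 × 8.398×10⁻⁴ = 3.132×10⁻⁴ mol.
Product formed: 0.906 × 3.132×10⁻⁴ = 2.838×10⁻⁴ mol.
Rate: 2.838×10⁻⁴ / 1782 s = 1.59×10⁻⁷ mol s⁻¹.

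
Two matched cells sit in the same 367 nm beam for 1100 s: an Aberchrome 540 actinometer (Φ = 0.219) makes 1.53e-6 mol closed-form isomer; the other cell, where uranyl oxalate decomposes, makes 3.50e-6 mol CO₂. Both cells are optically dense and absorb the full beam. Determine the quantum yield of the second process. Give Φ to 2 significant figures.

Photons absorbed by the actinometer: 1.53e-6 / 0.219 = 6.986e-6 mol.
Φ(unknown) = 3.50e-6 / 6.986e-6 = 0.50.

Φ = 0.50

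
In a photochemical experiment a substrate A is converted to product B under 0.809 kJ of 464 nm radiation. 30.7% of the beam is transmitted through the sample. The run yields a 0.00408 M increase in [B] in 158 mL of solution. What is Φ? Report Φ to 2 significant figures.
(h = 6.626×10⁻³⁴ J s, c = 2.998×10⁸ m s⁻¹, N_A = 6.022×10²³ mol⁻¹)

Product: (0.00408 M)(0.158 L) = 6.446×10⁻⁴ mol.
Photon energy at 464 nm: hc/λ = (6.626×10⁻³⁴)(2.998×10⁸)/(464×10⁻⁹) = 4.281×10⁻¹⁹ J.
Incident energy: 0.809 kJ = 809 J.
Photons incident: 809 / 4.281×10⁻¹⁹ = 1.890×10²¹, i.e. 1.890×10²¹/6.022×10²³ = 0.003138 mol.
Fraction absorbed: 1 − 30.7/100 = 0.6930.
Photons absorbed: 0.6930 × 0.003138 = 0.002175 mol.
Φ = 6.446×10⁻⁴ mol / 0.002175 mol photons = 0.30.

Φ = 0.30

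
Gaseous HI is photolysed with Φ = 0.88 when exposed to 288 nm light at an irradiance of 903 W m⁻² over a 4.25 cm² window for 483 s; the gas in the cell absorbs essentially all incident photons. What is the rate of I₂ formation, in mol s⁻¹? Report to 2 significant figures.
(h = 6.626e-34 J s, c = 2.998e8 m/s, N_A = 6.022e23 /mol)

8.1e-7 mol s⁻¹

Photon energy at 288 nm: hc/λ = (6.626e-34)(2.998e8)/(288e-9) = 6.897e-19 J.
Energy delivered: (903 W m⁻²)(4.25e-4 m²)(483 s) = 185.4 J.
Photons incident: 185.4 / 6.897e-19 = 2.688e20, i.e. 2.688e20/6.022e23 = 4.464e-4 mol.
Product formed: 0.88 × 4.464e-4 = 3.928e-4 mol.
Rate: 3.928e-4 / 483 s = 8.1e-7 mol s⁻¹.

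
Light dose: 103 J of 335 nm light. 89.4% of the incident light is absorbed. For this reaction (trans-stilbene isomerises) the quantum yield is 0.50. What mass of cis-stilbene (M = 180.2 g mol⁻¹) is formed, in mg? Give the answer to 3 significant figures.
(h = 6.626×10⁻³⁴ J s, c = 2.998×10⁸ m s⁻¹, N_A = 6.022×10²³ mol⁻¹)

Photon energy at 335 nm: hc/λ = (6.626×10⁻³⁴)(2.998×10⁸)/(335×10⁻⁹) = 5.930×10⁻¹⁹ J.
Photons incident: 103 / 5.930×10⁻¹⁹ = 1.737×10²⁰, i.e. 1.737×10²⁰/6.022×10²³ = 2.884×10⁻⁴ mol.
Photons absorbed: 0.894 × 2.884×10⁻⁴ = 2.578×10⁻⁴ mol.
Product: Φ × n_abs = 0.50 × 2.578×10⁻⁴ = 1.289×10⁻⁴ mol.
Mass: 1.289×10⁻⁴ × 180.2 = 0.02323 g = 23.2 mg.

23.2 mg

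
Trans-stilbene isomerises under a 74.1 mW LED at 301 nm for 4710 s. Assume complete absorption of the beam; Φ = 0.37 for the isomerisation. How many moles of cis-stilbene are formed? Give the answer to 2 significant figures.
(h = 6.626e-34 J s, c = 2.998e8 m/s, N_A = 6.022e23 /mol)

3.2e-4 mol

Photon energy at 301 nm: hc/λ = (6.626e-34)(2.998e8)/(301e-9) = 6.600e-19 J.
Energy delivered: (74.1 mW)(4710 s) = 349.0 J.
Photons incident: 349.0 / 6.600e-19 = 5.288e20, i.e. 5.288e20/6.022e23 = 8.781e-4 mol.
Product: Φ × n_abs = 0.37 × 8.781e-4 = 3.249e-4 mol.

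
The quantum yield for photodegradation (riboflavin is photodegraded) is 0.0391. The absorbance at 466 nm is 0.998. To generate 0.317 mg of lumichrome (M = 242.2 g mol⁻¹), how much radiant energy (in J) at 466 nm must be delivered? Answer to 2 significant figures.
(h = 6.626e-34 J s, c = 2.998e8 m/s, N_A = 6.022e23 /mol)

Product: 0.317 mg / 242.2 g mol⁻¹ = 1.309e-6 mol.
Photons that must be absorbed: 1.309e-6 / 0.0391 = 3.348e-5 mol.
Fraction absorbed: 1 − 10^(−0.998) = 0.8995.
Incident photons needed: 3.348e-5 / 0.8995 = 3.722e-5 mol.
Photon energy: hc/λ = 4.263e-19 J; per mole, 2.567e5 J mol⁻¹.
Energy required: 3.722e-5 × 2.567e5 = 9.6 J.

9.6 J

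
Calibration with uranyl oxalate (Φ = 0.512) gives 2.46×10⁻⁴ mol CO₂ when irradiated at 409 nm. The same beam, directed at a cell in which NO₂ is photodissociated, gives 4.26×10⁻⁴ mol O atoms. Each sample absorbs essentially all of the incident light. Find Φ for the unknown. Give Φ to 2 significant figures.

Φ = 0.89

Photons absorbed by the actinometer: 2.46×10⁻⁴ / 0.512 = 4.805×10⁻⁴ mol.
Φ(unknown) = 4.26×10⁻⁴ / 4.805×10⁻⁴ = 0.89.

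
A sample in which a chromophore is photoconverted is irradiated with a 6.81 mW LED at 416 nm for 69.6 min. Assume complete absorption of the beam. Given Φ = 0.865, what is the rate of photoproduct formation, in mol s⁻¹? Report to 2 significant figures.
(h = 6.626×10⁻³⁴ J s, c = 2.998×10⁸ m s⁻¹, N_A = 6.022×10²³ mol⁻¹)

2.0×10⁻⁸ mol s⁻¹

Photon energy at 416 nm: hc/λ = (6.626×10⁻³⁴)(2.998×10⁸)/(416×10⁻⁹) = 4.775×10⁻¹⁹ J.
Energy delivered: (6.81 mW)(4176 s) = 28.44 J.
Photons incident: 28.44 / 4.775×10⁻¹⁹ = 5.956×10¹⁹, i.e. 5.956×10¹⁹/6.022×10²³ = 9.890×10⁻⁵ mol.
Product formed: 0.865 × 9.890×10⁻⁵ = 8.555×10⁻⁵ mol.
Rate: 8.555×10⁻⁵ / 4176 s = 2.0×10⁻⁸ mol s⁻¹.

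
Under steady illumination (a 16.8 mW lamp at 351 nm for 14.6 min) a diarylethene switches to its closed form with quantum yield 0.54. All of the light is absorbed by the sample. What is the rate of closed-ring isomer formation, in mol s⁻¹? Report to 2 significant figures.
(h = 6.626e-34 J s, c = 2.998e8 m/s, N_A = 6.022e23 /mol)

Photon energy at 351 nm: hc/λ = (6.626e-34)(2.998e8)/(351e-9) = 5.659e-19 J.
Energy delivered: (16.8 mW)(876 s) = 14.72 J.
Photons incident: 14.72 / 5.659e-19 = 2.601e19, i.e. 2.601e19/6.022e23 = 4.319e-5 mol.
Product formed: 0.54 × 4.319e-5 = 2.332e-5 mol.
Rate: 2.332e-5 / 876 s = 2.7e-8 mol s⁻¹.

2.7e-8 mol s⁻¹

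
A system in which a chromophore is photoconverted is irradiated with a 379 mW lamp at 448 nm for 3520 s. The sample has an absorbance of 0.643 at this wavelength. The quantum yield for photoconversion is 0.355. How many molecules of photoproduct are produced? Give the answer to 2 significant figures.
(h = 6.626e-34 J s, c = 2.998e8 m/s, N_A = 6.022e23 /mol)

Photon energy at 448 nm: hc/λ = (6.626e-34)(2.998e8)/(448e-9) = 4.434e-19 J.
Energy delivered: (379 mW)(3520 s) = 1334 J.
Photons incident: 1334 / 4.434e-19 = 3.009e21, i.e. 3.009e21/6.022e23 = 0.004997 mol.
Fraction absorbed: 1 − 10^(−0.643) = 0.7725.
Photons absorbed: 0.7725 × 0.004997 = 0.003860 mol.
Product: Φ × n_abs = 0.355 × 0.003860 = 0.001370 mol.
As a count: 0.001370 × 6.022e23 = 8.3e20.

8.3e20 molecules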